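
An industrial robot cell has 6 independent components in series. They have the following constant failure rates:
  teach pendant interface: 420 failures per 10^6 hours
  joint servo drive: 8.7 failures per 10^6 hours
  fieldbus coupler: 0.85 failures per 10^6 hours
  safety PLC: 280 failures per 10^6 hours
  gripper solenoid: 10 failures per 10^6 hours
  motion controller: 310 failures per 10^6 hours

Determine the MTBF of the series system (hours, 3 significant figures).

Series of exponential components: λ_sys = Σ λ_i
λ_sys = 0.00042 + 0.0000087 + 0.00000085 + 0.00028 + 0.000010 + 0.00031 = 1.0295e-03 /h
MTBF = 1 / λ_sys = 971 h

971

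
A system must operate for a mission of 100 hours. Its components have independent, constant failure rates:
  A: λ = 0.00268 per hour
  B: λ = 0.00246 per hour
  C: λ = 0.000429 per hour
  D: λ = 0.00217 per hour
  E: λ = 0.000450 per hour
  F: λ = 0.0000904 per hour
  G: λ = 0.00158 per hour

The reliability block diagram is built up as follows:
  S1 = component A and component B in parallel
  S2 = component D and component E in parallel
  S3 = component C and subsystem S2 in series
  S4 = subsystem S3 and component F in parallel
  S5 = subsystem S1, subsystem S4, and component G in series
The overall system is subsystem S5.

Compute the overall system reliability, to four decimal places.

0.8097

R(A) = exp(−0.00268 × 100) = 0.764908
R(B) = exp(−0.00246 × 100) = 0.781922
R(C) = exp(−0.000429 × 100) = 0.958007
R(D) = exp(−0.00217 × 100) = 0.804930
R(E) = exp(−0.000450 × 100) = 0.955997
R(F) = exp(−0.0000904 × 100) = 0.991001
R(G) = exp(−0.00158 × 100) = 0.853850
Parallel (A and B): 1 − (1 − 0.764908)(1 − 0.781922) = 0.948732
Parallel (D and E): 1 − (1 − 0.804930)(1 − 0.955997) = 0.991416
Series (C and [0.991416]): 0.958007 × 0.991416 = 0.949783
Parallel ([0.949783] and F): 1 − (1 − 0.949783)(1 − 0.991001) = 0.999548
Series ([0.948732], [0.999548], and G): 0.948732 × 0.999548 × 0.853850 = 0.8097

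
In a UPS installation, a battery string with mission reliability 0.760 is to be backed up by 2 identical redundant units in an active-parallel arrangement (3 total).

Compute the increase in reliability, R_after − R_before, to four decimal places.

R_before = 0.760
R_after = 1 − (1 − 0.760)^3 = 0.9862
ΔR = 0.9862 − 0.760 = 0.2262

0.2262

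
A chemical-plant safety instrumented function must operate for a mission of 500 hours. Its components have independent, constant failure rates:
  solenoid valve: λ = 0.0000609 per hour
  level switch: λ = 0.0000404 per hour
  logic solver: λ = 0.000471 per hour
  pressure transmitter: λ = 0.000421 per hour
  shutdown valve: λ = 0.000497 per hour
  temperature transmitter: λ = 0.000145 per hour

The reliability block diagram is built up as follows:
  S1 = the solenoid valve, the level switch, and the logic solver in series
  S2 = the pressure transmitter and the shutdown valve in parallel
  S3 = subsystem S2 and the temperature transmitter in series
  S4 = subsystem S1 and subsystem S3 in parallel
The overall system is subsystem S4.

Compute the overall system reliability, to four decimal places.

0.9729

R(solenoid valve) = exp(−0.0000609 × 500) = 0.970009
R(level switch) = exp(−0.0000404 × 500) = 0.980003
R(logic solver) = exp(−0.000471 × 500) = 0.790176
R(pressure transmitter) = exp(−0.000421 × 500) = 0.810179
R(shutdown valve) = exp(−0.000497 × 500) = 0.779970
R(temperature transmitter) = exp(−0.000145 × 500) = 0.930066
Series (solenoid valve, level switch, and logic solver): 0.970009 × 0.980003 × 0.790176 = 0.751151
Parallel (pressure transmitter and shutdown valve): 1 − (1 − 0.810179)(1 − 0.779970) = 0.958234
Series ([0.958234] and temperature transmitter): 0.958234 × 0.930066 = 0.891221
Parallel ([0.751151] and [0.891221]): 1 − (1 − 0.751151)(1 − 0.891221) = 0.9729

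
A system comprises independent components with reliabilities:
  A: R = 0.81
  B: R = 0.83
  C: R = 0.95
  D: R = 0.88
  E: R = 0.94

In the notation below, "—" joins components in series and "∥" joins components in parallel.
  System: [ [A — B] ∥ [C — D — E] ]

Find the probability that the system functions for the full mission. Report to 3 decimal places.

Series (A and B): 0.81000 × 0.83000 = 0.67230
Series (C, D, and E): 0.95000 × 0.88000 × 0.94000 = 0.78584
Parallel ([0.67230] and [0.78584]): 1 − (1 − 0.67230)(1 − 0.78584) = 0.930

0.930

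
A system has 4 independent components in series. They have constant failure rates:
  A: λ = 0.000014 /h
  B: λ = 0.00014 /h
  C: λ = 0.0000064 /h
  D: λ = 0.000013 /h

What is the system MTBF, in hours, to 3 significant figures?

Series of exponential components: λ_sys = Σ λ_i
λ_sys = 0.000014 + 0.00014 + 0.0000064 + 0.000013 = 1.7340e-04 /h
MTBF = 1 / λ_sys = 5770 h

5770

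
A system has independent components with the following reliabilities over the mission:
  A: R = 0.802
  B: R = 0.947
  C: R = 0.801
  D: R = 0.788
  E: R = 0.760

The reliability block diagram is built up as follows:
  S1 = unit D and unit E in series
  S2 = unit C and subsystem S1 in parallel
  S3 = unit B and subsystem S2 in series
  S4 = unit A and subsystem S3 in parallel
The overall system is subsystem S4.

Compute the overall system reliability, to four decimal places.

0.9745

Series (D and E): 0.788000 × 0.760000 = 0.598880
Parallel (C and [0.598880]): 1 − (1 − 0.801000)(1 − 0.598880) = 0.920177
Series (B and [0.920177]): 0.947000 × 0.920177 = 0.871408
Parallel (A and [0.871408]): 1 − (1 − 0.802000)(1 − 0.871408) = 0.9745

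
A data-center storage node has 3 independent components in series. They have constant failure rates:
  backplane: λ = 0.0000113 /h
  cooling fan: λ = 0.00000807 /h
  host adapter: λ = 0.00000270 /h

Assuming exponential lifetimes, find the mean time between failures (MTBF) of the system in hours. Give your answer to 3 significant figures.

45300

Series of exponential components: λ_sys = Σ λ_i
λ_sys = 0.0000113 + 0.00000807 + 0.00000270 = 2.2070e-05 /h
MTBF = 1 / λ_sys = 45300 h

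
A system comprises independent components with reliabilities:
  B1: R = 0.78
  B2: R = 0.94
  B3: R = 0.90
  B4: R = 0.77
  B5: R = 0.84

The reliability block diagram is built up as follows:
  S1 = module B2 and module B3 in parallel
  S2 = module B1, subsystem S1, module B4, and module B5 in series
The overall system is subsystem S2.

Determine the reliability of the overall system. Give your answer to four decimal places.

0.5015

Parallel (B2 and B3): 1 − (1 − 0.940000)(1 − 0.900000) = 0.994000
Series (B1, [0.994000], B4, and B5): 0.780000 × 0.994000 × 0.770000 × 0.840000 = 0.5015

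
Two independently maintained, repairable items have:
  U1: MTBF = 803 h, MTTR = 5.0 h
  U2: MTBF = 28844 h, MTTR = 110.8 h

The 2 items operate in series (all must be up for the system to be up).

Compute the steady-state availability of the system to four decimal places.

0.9900

A(U1) = MTBF/(MTBF+MTTR) = 803/(803+5.0) = 0.993812
A(U2) = MTBF/(MTBF+MTTR) = 28844/(28844+110.8) = 0.996173
Series availability: 0.993812 × 0.996173 = 0.9900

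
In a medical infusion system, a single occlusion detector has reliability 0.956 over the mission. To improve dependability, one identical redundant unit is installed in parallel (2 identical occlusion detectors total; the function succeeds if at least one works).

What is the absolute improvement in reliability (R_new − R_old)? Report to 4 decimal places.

0.0421

R_before = 0.956
R_after = 1 − (1 − 0.956)^2 = 0.9981
ΔR = 0.9981 − 0.956 = 0.0421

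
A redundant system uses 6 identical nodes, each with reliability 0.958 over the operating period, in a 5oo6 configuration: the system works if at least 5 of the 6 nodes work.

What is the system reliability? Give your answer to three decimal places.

R = Σ_{i=5}^{6} C(6,i) p^i (1−p)^{6−i} with p = 0.958
C(6,5)·0.958^5·0.042^1 = 0.20334
C(6,6)·0.958^6·0.042^0 = 0.77302
Sum = 0.976

0.976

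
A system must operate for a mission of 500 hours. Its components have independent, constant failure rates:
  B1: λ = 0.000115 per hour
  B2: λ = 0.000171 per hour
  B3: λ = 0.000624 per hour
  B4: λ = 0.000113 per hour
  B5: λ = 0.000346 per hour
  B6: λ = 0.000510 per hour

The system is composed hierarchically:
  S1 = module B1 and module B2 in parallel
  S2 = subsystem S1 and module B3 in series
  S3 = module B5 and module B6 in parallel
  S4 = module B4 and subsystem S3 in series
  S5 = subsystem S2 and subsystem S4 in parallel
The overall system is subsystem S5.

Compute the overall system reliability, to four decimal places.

0.9759

R(B1) = exp(−0.000115 × 500) = 0.944122
R(B2) = exp(−0.000171 × 500) = 0.918053
R(B3) = exp(−0.000624 × 500) = 0.731982
R(B4) = exp(−0.000113 × 500) = 0.945066
R(B5) = exp(−0.000346 × 500) = 0.841138
R(B6) = exp(−0.000510 × 500) = 0.774916
Parallel (B1 and B2): 1 − (1 − 0.944122)(1 − 0.918053) = 0.995421
Series ([0.995421] and B3): 0.995421 × 0.731982 = 0.728630
Parallel (B5 and B6): 1 − (1 − 0.841138)(1 − 0.774916) = 0.964243
Series (B4 and [0.964243]): 0.945066 × 0.964243 = 0.911273
Parallel ([0.728630] and [0.911273]): 1 − (1 − 0.728630)(1 − 0.911273) = 0.9759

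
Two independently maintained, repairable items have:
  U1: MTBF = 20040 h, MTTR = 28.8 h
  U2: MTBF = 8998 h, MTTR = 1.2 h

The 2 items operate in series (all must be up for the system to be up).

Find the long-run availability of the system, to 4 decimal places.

0.9984

A(U1) = MTBF/(MTBF+MTTR) = 20040/(20040+28.8) = 0.998565
A(U2) = MTBF/(MTBF+MTTR) = 8998/(8998+1.2) = 0.999867
Series availability: 0.998565 × 0.999867 = 0.9984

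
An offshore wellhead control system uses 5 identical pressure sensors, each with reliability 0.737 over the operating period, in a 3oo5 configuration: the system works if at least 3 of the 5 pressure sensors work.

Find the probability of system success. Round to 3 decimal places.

R = Σ_{i=3}^{5} C(5,i) p^i (1−p)^{5−i} with p = 0.737
C(5,3)·0.737^3·0.263^2 = 0.27689
C(5,4)·0.737^4·0.263^1 = 0.38797
C(5,5)·0.737^5·0.263^0 = 0.21744
Sum = 0.882

0.882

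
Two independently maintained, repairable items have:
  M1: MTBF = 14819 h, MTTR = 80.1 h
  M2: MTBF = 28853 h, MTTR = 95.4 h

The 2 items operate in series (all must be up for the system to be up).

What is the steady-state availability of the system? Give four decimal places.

0.9913

A(M1) = MTBF/(MTBF+MTTR) = 14819/(14819+80.1) = 0.994624
A(M2) = MTBF/(MTBF+MTTR) = 28853/(28853+95.4) = 0.996704
Series availability: 0.994624 × 0.996704 = 0.9913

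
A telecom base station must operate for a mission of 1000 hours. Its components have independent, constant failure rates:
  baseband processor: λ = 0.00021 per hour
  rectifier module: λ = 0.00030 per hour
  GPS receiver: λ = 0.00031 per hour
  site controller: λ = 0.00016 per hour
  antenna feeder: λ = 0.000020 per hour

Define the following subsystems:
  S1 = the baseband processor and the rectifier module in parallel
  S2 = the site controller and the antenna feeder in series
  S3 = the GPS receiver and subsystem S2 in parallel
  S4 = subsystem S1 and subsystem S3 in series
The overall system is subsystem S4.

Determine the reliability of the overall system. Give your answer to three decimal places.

R(baseband processor) = exp(−0.00021 × 1000) = 0.81058
R(rectifier module) = exp(−0.00030 × 1000) = 0.74082
R(GPS receiver) = exp(−0.00031 × 1000) = 0.73345
R(site controller) = exp(−0.00016 × 1000) = 0.85214
R(antenna feeder) = exp(−0.000020 × 1000) = 0.98020
Parallel (baseband processor and rectifier module): 1 − (1 − 0.81058)(1 − 0.74082) = 0.95091
Series (site controller and antenna feeder): 0.85214 × 0.98020 = 0.83527
Parallel (GPS receiver and [0.83527]): 1 − (1 − 0.73345)(1 − 0.83527) = 0.95609
Series ([0.95091] and [0.95609]): 0.95091 × 0.95609 = 0.909

0.909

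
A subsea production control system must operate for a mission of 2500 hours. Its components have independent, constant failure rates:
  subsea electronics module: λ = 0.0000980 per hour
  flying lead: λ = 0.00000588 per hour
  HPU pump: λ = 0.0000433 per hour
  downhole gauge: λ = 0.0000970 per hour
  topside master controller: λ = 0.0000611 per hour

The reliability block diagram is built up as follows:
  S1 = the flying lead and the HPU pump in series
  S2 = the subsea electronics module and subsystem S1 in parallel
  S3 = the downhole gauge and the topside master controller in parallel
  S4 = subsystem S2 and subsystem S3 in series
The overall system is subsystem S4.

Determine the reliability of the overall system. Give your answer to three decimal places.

0.945

R(subsea electronics module) = exp(−0.0000980 × 2500) = 0.78270
R(flying lead) = exp(−0.00000588 × 2500) = 0.98541
R(HPU pump) = exp(−0.0000433 × 2500) = 0.89740
R(downhole gauge) = exp(−0.0000970 × 2500) = 0.78466
R(topside master controller) = exp(−0.0000611 × 2500) = 0.85834
Series (flying lead and HPU pump): 0.98541 × 0.89740 = 0.88431
Parallel (subsea electronics module and [0.88431]): 1 − (1 − 0.78270)(1 − 0.88431) = 0.97486
Parallel (downhole gauge and topside master controller): 1 − (1 − 0.78466)(1 − 0.85834) = 0.96949
Series ([0.97486] and [0.96949]): 0.97486 × 0.96949 = 0.945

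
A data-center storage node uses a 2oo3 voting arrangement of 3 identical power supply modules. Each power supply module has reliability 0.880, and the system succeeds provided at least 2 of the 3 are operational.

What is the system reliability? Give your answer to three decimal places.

R = Σ_{i=2}^{3} C(3,i) p^i (1−p)^{3−i} with p = 0.880
C(3,2)·0.880^2·0.120^1 = 0.27878
C(3,3)·0.880^3·0.120^0 = 0.68147
Sum = 0.960

0.960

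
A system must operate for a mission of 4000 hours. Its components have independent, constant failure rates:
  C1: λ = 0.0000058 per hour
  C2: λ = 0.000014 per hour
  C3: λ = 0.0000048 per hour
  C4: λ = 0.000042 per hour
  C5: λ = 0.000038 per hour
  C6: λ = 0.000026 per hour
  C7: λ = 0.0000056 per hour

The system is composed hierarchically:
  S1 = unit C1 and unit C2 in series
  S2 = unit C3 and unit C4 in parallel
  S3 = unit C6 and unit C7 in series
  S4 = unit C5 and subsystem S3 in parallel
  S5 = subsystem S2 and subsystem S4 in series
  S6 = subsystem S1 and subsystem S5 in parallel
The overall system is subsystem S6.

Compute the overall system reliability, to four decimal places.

0.9985

R(C1) = exp(−0.0000058 × 4000) = 0.977067
R(C2) = exp(−0.000014 × 4000) = 0.945539
R(C3) = exp(−0.0000048 × 4000) = 0.980983
R(C4) = exp(−0.000042 × 4000) = 0.845354
R(C5) = exp(−0.000038 × 4000) = 0.858988
R(C6) = exp(−0.000026 × 4000) = 0.901225
R(C7) = exp(−0.0000056 × 4000) = 0.977849
Series (C1 and C2): 0.977067 × 0.945539 = 0.923855
Parallel (C3 and C4): 1 − (1 − 0.980983)(1 − 0.845354) = 0.997059
Series (C6 and C7): 0.901225 × 0.977849 = 0.881262
Parallel (C5 and [0.881262]): 1 − (1 − 0.858988)(1 − 0.881262) = 0.983257
Series ([0.997059] and [0.983257]): 0.997059 × 0.983257 = 0.980365
Parallel ([0.923855] and [0.980365]): 1 − (1 − 0.923855)(1 − 0.980365) = 0.9985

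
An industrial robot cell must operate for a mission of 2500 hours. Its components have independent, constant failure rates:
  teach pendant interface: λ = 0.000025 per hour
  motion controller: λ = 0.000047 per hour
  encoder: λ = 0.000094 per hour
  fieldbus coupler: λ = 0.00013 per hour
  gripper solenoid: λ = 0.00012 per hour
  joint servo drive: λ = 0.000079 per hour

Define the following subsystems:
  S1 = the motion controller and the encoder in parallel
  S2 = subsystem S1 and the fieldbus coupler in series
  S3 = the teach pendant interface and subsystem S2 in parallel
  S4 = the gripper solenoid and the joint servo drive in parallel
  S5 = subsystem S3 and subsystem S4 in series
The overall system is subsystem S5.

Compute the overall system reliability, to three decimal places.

0.937

R(teach pendant interface) = exp(−0.000025 × 2500) = 0.93941
R(motion controller) = exp(−0.000047 × 2500) = 0.88914
R(encoder) = exp(−0.000094 × 2500) = 0.79057
R(fieldbus coupler) = exp(−0.00013 × 2500) = 0.72253
R(gripper solenoid) = exp(−0.00012 × 2500) = 0.74082
R(joint servo drive) = exp(−0.000079 × 2500) = 0.82078
Parallel (motion controller and encoder): 1 − (1 − 0.88914)(1 − 0.79057) = 0.97678
Series ([0.97678] and fieldbus coupler): 0.97678 × 0.72253 = 0.70575
Parallel (teach pendant interface and [0.70575]): 1 − (1 − 0.93941)(1 − 0.70575) = 0.98217
Parallel (gripper solenoid and joint servo drive): 1 − (1 − 0.74082)(1 − 0.82078) = 0.95355
Series ([0.98217] and [0.95355]): 0.98217 × 0.95355 = 0.937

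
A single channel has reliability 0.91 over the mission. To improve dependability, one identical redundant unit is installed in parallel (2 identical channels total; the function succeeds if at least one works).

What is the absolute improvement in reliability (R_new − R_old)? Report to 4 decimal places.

R_before = 0.91
R_after = 1 − (1 − 0.91)^2 = 0.9919
ΔR = 0.9919 − 0.91 = 0.0819

0.0819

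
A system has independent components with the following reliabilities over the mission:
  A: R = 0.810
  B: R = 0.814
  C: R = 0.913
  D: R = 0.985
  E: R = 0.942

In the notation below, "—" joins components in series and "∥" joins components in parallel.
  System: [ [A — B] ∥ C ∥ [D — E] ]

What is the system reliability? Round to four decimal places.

Series (A and B): 0.810000 × 0.814000 = 0.659340
Series (D and E): 0.985000 × 0.942000 = 0.927870
Parallel ([0.659340], C, and [0.927870]): 1 − (1 − 0.659340)(1 − 0.913000)(1 − 0.927870) = 0.9979

0.9979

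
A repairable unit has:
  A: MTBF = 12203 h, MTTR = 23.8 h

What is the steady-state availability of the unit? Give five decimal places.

A(A) = MTBF/(MTBF+MTTR) = 12203/(12203+23.8) = 0.99805

0.99805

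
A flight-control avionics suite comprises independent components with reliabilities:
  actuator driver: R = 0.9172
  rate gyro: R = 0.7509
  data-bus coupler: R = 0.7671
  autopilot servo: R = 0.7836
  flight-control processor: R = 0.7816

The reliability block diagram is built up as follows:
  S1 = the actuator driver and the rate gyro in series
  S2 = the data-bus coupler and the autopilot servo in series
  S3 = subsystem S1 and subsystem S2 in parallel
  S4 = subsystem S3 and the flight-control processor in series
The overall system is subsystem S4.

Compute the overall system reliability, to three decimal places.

0.685

Series (actuator driver and rate gyro): 0.91720 × 0.75090 = 0.68873
Series (data-bus coupler and autopilot servo): 0.76710 × 0.78360 = 0.60110
Parallel ([0.68873] and [0.60110]): 1 − (1 − 0.68873)(1 − 0.60110) = 0.87583
Series ([0.87583] and flight-control processor): 0.87583 × 0.78160 = 0.685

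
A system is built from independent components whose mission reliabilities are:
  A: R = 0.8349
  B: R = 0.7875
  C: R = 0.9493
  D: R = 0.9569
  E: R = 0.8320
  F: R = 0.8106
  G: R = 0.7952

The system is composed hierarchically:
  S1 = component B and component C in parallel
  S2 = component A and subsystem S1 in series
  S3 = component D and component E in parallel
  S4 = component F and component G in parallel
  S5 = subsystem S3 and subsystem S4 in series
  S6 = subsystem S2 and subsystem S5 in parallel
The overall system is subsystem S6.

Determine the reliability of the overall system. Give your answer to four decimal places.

0.9920

Parallel (B and C): 1 − (1 − 0.787500)(1 − 0.949300) = 0.989226
Series (A and [0.989226]): 0.834900 × 0.989226 = 0.825905
Parallel (D and E): 1 − (1 − 0.956900)(1 − 0.832000) = 0.992759
Parallel (F and G): 1 − (1 − 0.810600)(1 − 0.795200) = 0.961211
Series ([0.992759] and [0.961211]): 0.992759 × 0.961211 = 0.954251
Parallel ([0.825905] and [0.954251]): 1 − (1 − 0.825905)(1 − 0.954251) = 0.9920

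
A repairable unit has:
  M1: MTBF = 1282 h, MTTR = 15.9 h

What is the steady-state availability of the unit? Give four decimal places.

0.9877

A(M1) = MTBF/(MTBF+MTTR) = 1282/(1282+15.9) = 0.9877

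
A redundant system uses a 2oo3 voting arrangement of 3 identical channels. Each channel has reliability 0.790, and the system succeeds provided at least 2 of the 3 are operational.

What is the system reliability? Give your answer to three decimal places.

R = Σ_{i=2}^{3} C(3,i) p^i (1−p)^{3−i} with p = 0.790
C(3,2)·0.790^2·0.210^1 = 0.39318
C(3,3)·0.790^3·0.210^0 = 0.49304
Sum = 0.886

0.886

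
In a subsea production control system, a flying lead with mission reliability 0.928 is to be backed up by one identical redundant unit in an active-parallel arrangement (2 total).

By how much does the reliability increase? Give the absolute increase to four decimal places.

0.0668

R_before = 0.928
R_after = 1 − (1 − 0.928)^2 = 0.9948
ΔR = 0.9948 − 0.928 = 0.0668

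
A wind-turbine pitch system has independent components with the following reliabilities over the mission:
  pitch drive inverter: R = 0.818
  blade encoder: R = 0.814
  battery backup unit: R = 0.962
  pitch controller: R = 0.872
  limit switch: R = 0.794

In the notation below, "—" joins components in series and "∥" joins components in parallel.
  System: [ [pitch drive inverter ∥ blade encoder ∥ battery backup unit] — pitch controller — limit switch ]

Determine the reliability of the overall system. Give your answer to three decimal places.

0.691

Parallel (pitch drive inverter, blade encoder, and battery backup unit): 1 − (1 − 0.81800)(1 − 0.81400)(1 − 0.96200) = 0.99871
Series ([0.99871], pitch controller, and limit switch): 0.99871 × 0.87200 × 0.79400 = 0.691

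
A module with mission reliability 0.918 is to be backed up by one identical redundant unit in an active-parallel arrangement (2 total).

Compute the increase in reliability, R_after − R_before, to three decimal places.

R_before = 0.918
R_after = 1 − (1 − 0.918)^2 = 0.993
ΔR = 0.993 − 0.918 = 0.075

0.075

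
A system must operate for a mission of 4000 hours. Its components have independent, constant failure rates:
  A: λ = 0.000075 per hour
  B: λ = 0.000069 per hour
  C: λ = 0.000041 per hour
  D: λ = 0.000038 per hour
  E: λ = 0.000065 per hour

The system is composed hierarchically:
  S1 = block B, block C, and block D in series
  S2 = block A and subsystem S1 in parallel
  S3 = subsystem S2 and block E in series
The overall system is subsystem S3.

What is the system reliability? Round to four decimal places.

0.6818

R(A) = exp(−0.000075 × 4000) = 0.740818
R(B) = exp(−0.000069 × 4000) = 0.758813
R(C) = exp(−0.000041 × 4000) = 0.848742
R(D) = exp(−0.000038 × 4000) = 0.858988
R(E) = exp(−0.000065 × 4000) = 0.771052
Series (B, C, and D): 0.758813 × 0.848742 × 0.858988 = 0.553220
Parallel (A and [0.553220]): 1 − (1 − 0.740818)(1 − 0.553220) = 0.884203
Series ([0.884203] and E): 0.884203 × 0.771052 = 0.6818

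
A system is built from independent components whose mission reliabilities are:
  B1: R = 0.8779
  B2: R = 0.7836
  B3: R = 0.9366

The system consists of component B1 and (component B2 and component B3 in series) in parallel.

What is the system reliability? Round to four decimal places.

Series (B2 and B3): 0.783600 × 0.936600 = 0.733920
Parallel (B1 and [0.733920]): 1 − (1 − 0.877900)(1 − 0.733920) = 0.9675

0.9675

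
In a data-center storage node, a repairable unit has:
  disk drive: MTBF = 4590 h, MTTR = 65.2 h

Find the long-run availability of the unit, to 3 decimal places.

0.986

A(disk drive) = MTBF/(MTBF+MTTR) = 4590/(4590+65.2) = 0.986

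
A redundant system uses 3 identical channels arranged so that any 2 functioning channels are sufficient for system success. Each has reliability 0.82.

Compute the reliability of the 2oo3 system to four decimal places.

R = Σ_{i=2}^{3} C(3,i) p^i (1−p)^{3−i} with p = 0.82
C(3,2)·0.82^2·0.18^1 = 0.363096
C(3,3)·0.82^3·0.18^0 = 0.551368
Sum = 0.9145

0.9145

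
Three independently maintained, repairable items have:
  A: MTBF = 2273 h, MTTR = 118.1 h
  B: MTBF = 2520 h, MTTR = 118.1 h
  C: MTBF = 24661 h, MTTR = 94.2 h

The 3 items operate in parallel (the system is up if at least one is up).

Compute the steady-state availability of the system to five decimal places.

A(A) = MTBF/(MTBF+MTTR) = 2273/(2273+118.1) = 0.950609
A(B) = MTBF/(MTBF+MTTR) = 2520/(2520+118.1) = 0.955233
A(C) = MTBF/(MTBF+MTTR) = 24661/(24661+94.2) = 0.996195
Parallel availability: 1 − (1 − 0.950609)(1 − 0.955233)(1 − 0.996195) = 0.99999

0.99999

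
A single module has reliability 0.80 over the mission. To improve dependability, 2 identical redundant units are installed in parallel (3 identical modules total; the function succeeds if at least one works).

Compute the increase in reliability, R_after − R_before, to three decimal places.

R_before = 0.80
R_after = 1 − (1 − 0.80)^3 = 0.992
ΔR = 0.992 − 0.80 = 0.192

0.192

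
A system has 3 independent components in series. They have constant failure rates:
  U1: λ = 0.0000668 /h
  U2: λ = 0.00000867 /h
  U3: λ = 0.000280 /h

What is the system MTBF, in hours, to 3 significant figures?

Series of exponential components: λ_sys = Σ λ_i
λ_sys = 0.0000668 + 0.00000867 + 0.000280 = 3.5547e-04 /h
MTBF = 1 / λ_sys = 2810 h

2810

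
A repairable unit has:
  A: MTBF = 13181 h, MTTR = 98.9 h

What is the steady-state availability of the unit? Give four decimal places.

A(A) = MTBF/(MTBF+MTTR) = 13181/(13181+98.9) = 0.9926

0.9926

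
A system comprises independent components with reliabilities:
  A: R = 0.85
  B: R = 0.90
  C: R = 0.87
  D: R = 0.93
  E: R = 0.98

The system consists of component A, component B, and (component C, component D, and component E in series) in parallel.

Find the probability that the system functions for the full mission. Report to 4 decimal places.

0.9969

Series (C, D, and E): 0.870000 × 0.930000 × 0.980000 = 0.792918
Parallel (A, B, and [0.792918]): 1 − (1 − 0.850000)(1 − 0.900000)(1 − 0.792918) = 0.9969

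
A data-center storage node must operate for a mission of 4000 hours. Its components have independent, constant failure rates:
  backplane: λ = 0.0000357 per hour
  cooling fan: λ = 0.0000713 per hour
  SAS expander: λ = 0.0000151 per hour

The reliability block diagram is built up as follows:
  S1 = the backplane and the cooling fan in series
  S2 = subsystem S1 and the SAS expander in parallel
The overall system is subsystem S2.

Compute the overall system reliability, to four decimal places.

R(backplane) = exp(−0.0000357 × 4000) = 0.866927
R(cooling fan) = exp(−0.0000713 × 4000) = 0.751864
R(SAS expander) = exp(−0.0000151 × 4000) = 0.941388
Series (backplane and cooling fan): 0.866927 × 0.751864 = 0.651811
Parallel ([0.651811] and SAS expander): 1 − (1 − 0.651811)(1 − 0.941388) = 0.9796

0.9796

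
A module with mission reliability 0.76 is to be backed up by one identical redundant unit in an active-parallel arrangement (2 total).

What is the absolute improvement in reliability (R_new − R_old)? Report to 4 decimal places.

R_before = 0.76
R_after = 1 − (1 − 0.76)^2 = 0.9424
ΔR = 0.9424 − 0.76 = 0.1824

0.1824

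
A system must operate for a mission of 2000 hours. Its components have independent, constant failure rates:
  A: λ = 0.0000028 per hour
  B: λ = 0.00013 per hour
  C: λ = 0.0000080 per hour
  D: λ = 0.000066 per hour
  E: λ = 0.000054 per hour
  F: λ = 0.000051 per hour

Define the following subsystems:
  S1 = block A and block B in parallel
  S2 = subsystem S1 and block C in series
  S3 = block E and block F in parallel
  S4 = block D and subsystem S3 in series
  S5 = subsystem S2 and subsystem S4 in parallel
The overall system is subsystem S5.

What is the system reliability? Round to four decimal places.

R(A) = exp(−0.0000028 × 2000) = 0.994416
R(B) = exp(−0.00013 × 2000) = 0.771052
R(C) = exp(−0.0000080 × 2000) = 0.984127
R(D) = exp(−0.000066 × 2000) = 0.876341
R(E) = exp(−0.000054 × 2000) = 0.897628
R(F) = exp(−0.000051 × 2000) = 0.903030
Parallel (A and B): 1 − (1 − 0.994416)(1 − 0.771052) = 0.998722
Series ([0.998722] and C): 0.998722 × 0.984127 = 0.982869
Parallel (E and F): 1 − (1 − 0.897628)(1 − 0.903030) = 0.990073
Series (D and [0.990073]): 0.876341 × 0.990073 = 0.867642
Parallel ([0.982869] and [0.867642]): 1 − (1 − 0.982869)(1 − 0.867642) = 0.9977

0.9977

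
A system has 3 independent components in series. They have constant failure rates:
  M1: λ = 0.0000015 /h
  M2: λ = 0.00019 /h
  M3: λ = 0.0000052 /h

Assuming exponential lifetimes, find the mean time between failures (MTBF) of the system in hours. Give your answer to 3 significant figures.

5080

Series of exponential components: λ_sys = Σ λ_i
λ_sys = 0.0000015 + 0.00019 + 0.0000052 = 1.9670e-04 /h
MTBF = 1 / λ_sys = 5080 h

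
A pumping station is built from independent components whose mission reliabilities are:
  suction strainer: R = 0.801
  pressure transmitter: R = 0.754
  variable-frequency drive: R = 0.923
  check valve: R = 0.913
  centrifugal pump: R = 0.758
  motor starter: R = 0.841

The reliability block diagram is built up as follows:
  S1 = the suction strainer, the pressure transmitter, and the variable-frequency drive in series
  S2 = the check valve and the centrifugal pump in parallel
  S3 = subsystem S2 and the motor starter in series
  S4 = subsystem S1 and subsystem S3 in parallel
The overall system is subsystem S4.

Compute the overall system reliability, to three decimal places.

0.922

Series (suction strainer, pressure transmitter, and variable-frequency drive): 0.80100 × 0.75400 × 0.92300 = 0.55745
Parallel (check valve and centrifugal pump): 1 − (1 − 0.91300)(1 − 0.75800) = 0.97895
Series ([0.97895] and motor starter): 0.97895 × 0.84100 = 0.82330
Parallel ([0.55745] and [0.82330]): 1 − (1 − 0.55745)(1 − 0.82330) = 0.922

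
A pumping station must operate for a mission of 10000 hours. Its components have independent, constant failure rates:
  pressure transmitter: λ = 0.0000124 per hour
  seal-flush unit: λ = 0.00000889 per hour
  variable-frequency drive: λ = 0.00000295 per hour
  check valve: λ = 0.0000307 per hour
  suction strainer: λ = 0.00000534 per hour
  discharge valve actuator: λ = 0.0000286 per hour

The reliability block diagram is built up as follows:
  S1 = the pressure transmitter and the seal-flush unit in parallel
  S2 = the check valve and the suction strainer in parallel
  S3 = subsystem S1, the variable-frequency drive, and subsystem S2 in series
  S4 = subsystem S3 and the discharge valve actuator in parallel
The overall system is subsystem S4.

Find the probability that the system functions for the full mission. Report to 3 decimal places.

R(pressure transmitter) = exp(−0.0000124 × 10000) = 0.88338
R(seal-flush unit) = exp(−0.00000889 × 10000) = 0.91494
R(variable-frequency drive) = exp(−0.00000295 × 10000) = 0.97093
R(check valve) = exp(−0.0000307 × 10000) = 0.73565
R(suction strainer) = exp(−0.00000534 × 10000) = 0.94800
R(discharge valve actuator) = exp(−0.0000286 × 10000) = 0.75126
Parallel (pressure transmitter and seal-flush unit): 1 − (1 − 0.88338)(1 − 0.91494) = 0.99008
Parallel (check valve and suction strainer): 1 − (1 − 0.73565)(1 − 0.94800) = 0.98625
Series ([0.99008], variable-frequency drive, and [0.98625]): 0.99008 × 0.97093 × 0.98625 = 0.94808
Parallel ([0.94808] and discharge valve actuator): 1 − (1 − 0.94808)(1 − 0.75126) = 0.987

0.987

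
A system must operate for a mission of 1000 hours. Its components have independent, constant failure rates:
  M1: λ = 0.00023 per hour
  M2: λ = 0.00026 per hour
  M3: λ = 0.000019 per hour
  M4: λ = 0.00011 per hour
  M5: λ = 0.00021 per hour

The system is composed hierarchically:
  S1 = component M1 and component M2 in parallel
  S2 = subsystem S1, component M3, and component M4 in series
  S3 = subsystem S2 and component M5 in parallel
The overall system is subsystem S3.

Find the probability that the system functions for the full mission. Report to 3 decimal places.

0.969

R(M1) = exp(−0.00023 × 1000) = 0.79453
R(M2) = exp(−0.00026 × 1000) = 0.77105
R(M3) = exp(−0.000019 × 1000) = 0.98118
R(M4) = exp(−0.00011 × 1000) = 0.89583
R(M5) = exp(−0.00021 × 1000) = 0.81058
Parallel (M1 and M2): 1 − (1 − 0.79453)(1 − 0.77105) = 0.95296
Series ([0.95296], M3, and M4): 0.95296 × 0.98118 × 0.89583 = 0.83762
Parallel ([0.83762] and M5): 1 − (1 − 0.83762)(1 − 0.81058) = 0.969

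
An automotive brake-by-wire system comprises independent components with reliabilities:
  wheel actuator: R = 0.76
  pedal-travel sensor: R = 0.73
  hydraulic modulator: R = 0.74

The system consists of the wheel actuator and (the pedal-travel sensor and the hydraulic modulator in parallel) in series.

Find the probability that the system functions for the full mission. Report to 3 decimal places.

0.707

Parallel (pedal-travel sensor and hydraulic modulator): 1 − (1 − 0.73000)(1 − 0.74000) = 0.92980
Series (wheel actuator and [0.92980]): 0.76000 × 0.92980 = 0.707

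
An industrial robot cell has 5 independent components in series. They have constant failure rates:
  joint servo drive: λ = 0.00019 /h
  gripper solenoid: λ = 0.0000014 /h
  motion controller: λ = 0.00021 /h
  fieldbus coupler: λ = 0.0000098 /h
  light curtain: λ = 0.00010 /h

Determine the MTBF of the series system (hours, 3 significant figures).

1960

Series of exponential components: λ_sys = Σ λ_i
λ_sys = 0.00019 + 0.0000014 + 0.00021 + 0.0000098 + 0.00010 = 5.1120e-04 /h
MTBF = 1 / λ_sys = 1960 h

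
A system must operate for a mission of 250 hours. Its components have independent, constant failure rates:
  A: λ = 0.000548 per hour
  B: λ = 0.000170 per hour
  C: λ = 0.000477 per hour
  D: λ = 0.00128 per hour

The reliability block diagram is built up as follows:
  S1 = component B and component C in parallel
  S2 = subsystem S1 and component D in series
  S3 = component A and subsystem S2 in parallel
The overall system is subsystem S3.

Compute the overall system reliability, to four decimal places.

0.9645

R(A) = exp(−0.000548 × 250) = 0.871970
R(B) = exp(−0.000170 × 250) = 0.958390
R(C) = exp(−0.000477 × 250) = 0.887586
R(D) = exp(−0.00128 × 250) = 0.726149
Parallel (B and C): 1 − (1 − 0.958390)(1 − 0.887586) = 0.995322
Series ([0.995322] and D): 0.995322 × 0.726149 = 0.722752
Parallel (A and [0.722752]): 1 − (1 − 0.871970)(1 − 0.722752) = 0.9645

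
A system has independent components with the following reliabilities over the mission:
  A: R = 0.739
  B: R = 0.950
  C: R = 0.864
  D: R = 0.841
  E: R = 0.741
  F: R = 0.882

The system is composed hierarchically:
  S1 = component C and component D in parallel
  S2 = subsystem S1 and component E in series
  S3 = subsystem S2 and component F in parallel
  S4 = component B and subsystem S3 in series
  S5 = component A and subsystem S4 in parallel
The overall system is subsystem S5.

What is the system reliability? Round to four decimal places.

Parallel (C and D): 1 − (1 − 0.864000)(1 − 0.841000) = 0.978376
Series ([0.978376] and E): 0.978376 × 0.741000 = 0.724977
Parallel ([0.724977] and F): 1 − (1 − 0.724977)(1 − 0.882000) = 0.967547
Series (B and [0.967547]): 0.950000 × 0.967547 = 0.919170
Parallel (A and [0.919170]): 1 − (1 − 0.739000)(1 − 0.919170) = 0.9789

0.9789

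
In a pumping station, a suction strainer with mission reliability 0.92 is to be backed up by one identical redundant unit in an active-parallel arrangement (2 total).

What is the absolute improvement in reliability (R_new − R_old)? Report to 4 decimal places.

R_before = 0.92
R_after = 1 − (1 − 0.92)^2 = 0.9936
ΔR = 0.9936 − 0.92 = 0.0736

0.0736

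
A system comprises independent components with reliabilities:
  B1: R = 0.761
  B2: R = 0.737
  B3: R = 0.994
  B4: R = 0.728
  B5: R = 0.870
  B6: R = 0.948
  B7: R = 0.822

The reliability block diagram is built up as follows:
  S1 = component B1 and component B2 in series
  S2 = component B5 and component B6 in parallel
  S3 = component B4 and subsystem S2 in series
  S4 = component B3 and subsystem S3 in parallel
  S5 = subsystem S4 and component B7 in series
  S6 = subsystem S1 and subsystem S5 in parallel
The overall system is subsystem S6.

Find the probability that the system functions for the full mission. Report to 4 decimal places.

Series (B1 and B2): 0.761000 × 0.737000 = 0.560857
Parallel (B5 and B6): 1 − (1 − 0.870000)(1 − 0.948000) = 0.993240
Series (B4 and [0.993240]): 0.728000 × 0.993240 = 0.723079
Parallel (B3 and [0.723079]): 1 − (1 − 0.994000)(1 − 0.723079) = 0.998338
Series ([0.998338] and B7): 0.998338 × 0.822000 = 0.820634
Parallel ([0.560857] and [0.820634]): 1 − (1 − 0.560857)(1 − 0.820634) = 0.9212

0.9212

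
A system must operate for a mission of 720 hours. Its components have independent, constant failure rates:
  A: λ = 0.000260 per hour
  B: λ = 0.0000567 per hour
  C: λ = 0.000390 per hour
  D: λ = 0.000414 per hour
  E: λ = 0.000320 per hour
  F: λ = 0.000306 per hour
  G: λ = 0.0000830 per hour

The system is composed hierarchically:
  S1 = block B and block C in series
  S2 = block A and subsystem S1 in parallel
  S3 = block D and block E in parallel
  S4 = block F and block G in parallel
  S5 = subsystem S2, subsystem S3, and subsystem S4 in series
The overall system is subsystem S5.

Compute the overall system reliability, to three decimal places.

R(A) = exp(−0.000260 × 720) = 0.82928
R(B) = exp(−0.0000567 × 720) = 0.96000
R(C) = exp(−0.000390 × 720) = 0.75518
R(D) = exp(−0.000414 × 720) = 0.74224
R(E) = exp(−0.000320 × 720) = 0.79422
R(F) = exp(−0.000306 × 720) = 0.80226
R(G) = exp(−0.0000830 × 720) = 0.94199
Series (B and C): 0.96000 × 0.75518 = 0.72497
Parallel (A and [0.72497]): 1 − (1 − 0.82928)(1 − 0.72497) = 0.95305
Parallel (D and E): 1 − (1 − 0.74224)(1 − 0.79422) = 0.94696
Parallel (F and G): 1 − (1 − 0.80226)(1 − 0.94199) = 0.98853
Series ([0.95305], [0.94696], and [0.98853]): 0.95305 × 0.94696 × 0.98853 = 0.892

0.892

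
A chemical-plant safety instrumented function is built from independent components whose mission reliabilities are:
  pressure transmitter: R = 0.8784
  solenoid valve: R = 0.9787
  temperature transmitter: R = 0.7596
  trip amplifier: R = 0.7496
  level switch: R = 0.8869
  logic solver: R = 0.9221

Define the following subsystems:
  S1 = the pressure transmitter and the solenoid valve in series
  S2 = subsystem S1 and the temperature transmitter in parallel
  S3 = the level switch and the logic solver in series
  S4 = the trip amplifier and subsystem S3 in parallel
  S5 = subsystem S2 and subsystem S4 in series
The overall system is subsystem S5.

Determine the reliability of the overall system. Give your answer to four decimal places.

0.9222

Series (pressure transmitter and solenoid valve): 0.878400 × 0.978700 = 0.859690
Parallel ([0.859690] and temperature transmitter): 1 − (1 − 0.859690)(1 − 0.759600) = 0.966269
Series (level switch and logic solver): 0.886900 × 0.922100 = 0.817810
Parallel (trip amplifier and [0.817810]): 1 − (1 − 0.749600)(1 − 0.817810) = 0.954380
Series ([0.966269] and [0.954380]): 0.966269 × 0.954380 = 0.9222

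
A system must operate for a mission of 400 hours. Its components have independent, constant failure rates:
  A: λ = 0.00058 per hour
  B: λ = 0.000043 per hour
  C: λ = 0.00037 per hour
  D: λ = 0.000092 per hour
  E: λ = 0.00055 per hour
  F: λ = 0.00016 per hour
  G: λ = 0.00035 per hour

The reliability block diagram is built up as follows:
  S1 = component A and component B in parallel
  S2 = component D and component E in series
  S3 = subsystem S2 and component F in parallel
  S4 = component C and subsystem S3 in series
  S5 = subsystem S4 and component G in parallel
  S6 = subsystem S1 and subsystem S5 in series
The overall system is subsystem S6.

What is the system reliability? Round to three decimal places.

0.977

R(A) = exp(−0.00058 × 400) = 0.79295
R(B) = exp(−0.000043 × 400) = 0.98295
R(C) = exp(−0.00037 × 400) = 0.86243
R(D) = exp(−0.000092 × 400) = 0.96387
R(E) = exp(−0.00055 × 400) = 0.80252
R(F) = exp(−0.00016 × 400) = 0.93800
R(G) = exp(−0.00035 × 400) = 0.86936
Parallel (A and B): 1 − (1 − 0.79295)(1 − 0.98295) = 0.99647
Series (D and E): 0.96387 × 0.80252 = 0.77352
Parallel ([0.77352] and F): 1 − (1 − 0.77352)(1 − 0.93800) = 0.98596
Series (C and [0.98596]): 0.86243 × 0.98596 = 0.85032
Parallel ([0.85032] and G): 1 − (1 − 0.85032)(1 − 0.86936) = 0.98045
Series ([0.99647] and [0.98045]): 0.99647 × 0.98045 = 0.977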